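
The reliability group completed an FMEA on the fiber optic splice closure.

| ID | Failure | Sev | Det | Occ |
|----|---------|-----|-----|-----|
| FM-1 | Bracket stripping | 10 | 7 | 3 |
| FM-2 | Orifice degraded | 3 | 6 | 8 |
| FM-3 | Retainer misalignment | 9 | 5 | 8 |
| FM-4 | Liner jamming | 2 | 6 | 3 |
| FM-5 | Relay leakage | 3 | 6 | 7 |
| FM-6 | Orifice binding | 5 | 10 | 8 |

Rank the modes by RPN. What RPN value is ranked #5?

126

RPN = Severity × Occurrence × Detection:
  FM-1: 10 × 3 × 7 = 210
  FM-2: 3 × 8 × 6 = 144
  FM-3: 9 × 8 × 5 = 360
  FM-4: 2 × 3 × 6 = 36
  FM-5: 3 × 7 × 6 = 126
  FM-6: 5 × 8 × 10 = 400
Sorted descending: 400, 360, 210, 144, 126, 36.
The fifth-highest RPN is 126 (FM-5).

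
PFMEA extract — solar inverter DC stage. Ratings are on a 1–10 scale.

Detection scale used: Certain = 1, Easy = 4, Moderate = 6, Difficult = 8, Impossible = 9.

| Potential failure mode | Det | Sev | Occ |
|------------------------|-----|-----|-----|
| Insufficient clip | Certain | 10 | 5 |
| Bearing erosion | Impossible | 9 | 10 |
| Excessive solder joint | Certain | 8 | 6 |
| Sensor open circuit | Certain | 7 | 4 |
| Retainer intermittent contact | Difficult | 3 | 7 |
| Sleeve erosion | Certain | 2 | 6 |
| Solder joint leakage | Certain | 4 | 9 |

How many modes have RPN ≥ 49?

RPN = Severity × Occurrence × Detection:
  Insufficient clip: 10 × 5 × 1 = 50
  Bearing erosion: 9 × 10 × 9 = 810
  Excessive solder joint: 8 × 6 × 1 = 48
  Sensor open circuit: 7 × 4 × 1 = 28
  Retainer intermittent contact: 3 × 7 × 8 = 168
  Sleeve erosion: 2 × 6 × 1 = 12
  Solder joint leakage: 4 × 9 × 1 = 36
Modes with RPN ≥ 49: Insufficient clip (50), Bearing erosion (810), Retainer intermittent contact (168) → 3.

3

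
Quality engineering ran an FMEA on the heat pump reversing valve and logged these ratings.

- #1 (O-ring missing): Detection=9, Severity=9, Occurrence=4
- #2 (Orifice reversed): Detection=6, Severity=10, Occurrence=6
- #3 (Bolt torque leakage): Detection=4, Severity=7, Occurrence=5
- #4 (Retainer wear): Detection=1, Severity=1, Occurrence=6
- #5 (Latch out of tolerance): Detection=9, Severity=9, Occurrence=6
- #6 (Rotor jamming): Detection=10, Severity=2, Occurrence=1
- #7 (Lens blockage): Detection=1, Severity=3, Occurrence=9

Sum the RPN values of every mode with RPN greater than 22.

1337

RPN = Severity × Occurrence × Detection:
  #1: 9 × 4 × 9 = 324
  #2: 10 × 6 × 6 = 360
  #3: 7 × 5 × 4 = 140
  #4: 1 × 6 × 1 = 6
  #5: 9 × 6 × 9 = 486
  #6: 2 × 1 × 10 = 20
  #7: 3 × 9 × 1 = 27
RPN > 22: #1 (324), #2 (360), #3 (140), #5 (486), #7 (27).
Sum: 324 + 360 + 140 + 486 + 27 = 1337.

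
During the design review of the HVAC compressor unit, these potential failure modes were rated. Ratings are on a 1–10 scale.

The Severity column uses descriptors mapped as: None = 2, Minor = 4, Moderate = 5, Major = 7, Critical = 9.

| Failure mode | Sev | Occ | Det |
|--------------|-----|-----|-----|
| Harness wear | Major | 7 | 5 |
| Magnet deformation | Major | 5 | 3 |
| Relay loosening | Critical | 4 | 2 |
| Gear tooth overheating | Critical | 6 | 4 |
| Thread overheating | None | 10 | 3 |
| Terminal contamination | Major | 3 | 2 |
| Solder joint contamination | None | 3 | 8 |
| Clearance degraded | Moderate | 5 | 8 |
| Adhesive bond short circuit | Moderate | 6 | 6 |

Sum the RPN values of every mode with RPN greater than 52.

RPN = Severity × Occurrence × Detection:
  Harness wear: 7 × 7 × 5 = 245
  Magnet deformation: 7 × 5 × 3 = 105
  Relay loosening: 9 × 4 × 2 = 72
  Gear tooth overheating: 9 × 6 × 4 = 216
  Thread overheating: 2 × 10 × 3 = 60
  Terminal contamination: 7 × 3 × 2 = 42
  Solder joint contamination: 2 × 3 × 8 = 48
  Clearance degraded: 5 × 5 × 8 = 200
  Adhesive bond short circuit: 5 × 6 × 6 = 180
RPN > 52: Harness wear (245), Magnet deformation (105), Relay loosening (72), Gear tooth overheating (216), Thread overheating (60), Clearance degraded (200), Adhesive bond short circuit (180).
Sum: 245 + 105 + 72 + 216 + 60 + 200 + 180 = 1078.

1078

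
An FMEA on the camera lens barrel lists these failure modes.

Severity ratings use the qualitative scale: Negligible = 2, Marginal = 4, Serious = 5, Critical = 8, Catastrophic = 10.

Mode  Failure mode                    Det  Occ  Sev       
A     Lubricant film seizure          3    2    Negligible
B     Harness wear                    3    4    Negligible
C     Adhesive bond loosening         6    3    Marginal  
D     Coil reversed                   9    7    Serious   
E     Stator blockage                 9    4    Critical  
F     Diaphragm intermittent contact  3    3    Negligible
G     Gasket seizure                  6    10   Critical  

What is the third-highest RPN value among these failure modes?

288

RPN = Severity × Occurrence × Detection:
  A: 2 × 2 × 3 = 12
  B: 2 × 4 × 3 = 24
  C: 4 × 3 × 6 = 72
  D: 5 × 7 × 9 = 315
  E: 8 × 4 × 9 = 288
  F: 2 × 3 × 3 = 18
  G: 8 × 10 × 6 = 480
Sorted descending: 480, 315, 288, 72, 24, 18, 12.
The third-highest RPN is 288 (E).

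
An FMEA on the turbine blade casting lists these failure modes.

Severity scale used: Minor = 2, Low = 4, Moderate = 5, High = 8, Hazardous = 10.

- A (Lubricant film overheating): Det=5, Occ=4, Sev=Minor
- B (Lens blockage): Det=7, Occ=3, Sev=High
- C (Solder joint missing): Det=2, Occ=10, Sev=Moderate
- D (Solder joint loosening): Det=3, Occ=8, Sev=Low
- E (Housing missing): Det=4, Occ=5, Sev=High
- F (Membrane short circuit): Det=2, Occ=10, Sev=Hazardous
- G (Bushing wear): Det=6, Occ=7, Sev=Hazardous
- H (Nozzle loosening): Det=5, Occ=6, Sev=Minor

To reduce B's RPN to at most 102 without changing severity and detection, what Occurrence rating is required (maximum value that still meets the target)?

B: S=8, O=3, D=7 → current RPN = 168.
Fixed product = 56. Need 56 × O ≤ 102, so O ≤ 102/56 = 1.82.
Maximum integer Occurrence rating = 1 (gives RPN 56; O=2 would give 112 > 102).

1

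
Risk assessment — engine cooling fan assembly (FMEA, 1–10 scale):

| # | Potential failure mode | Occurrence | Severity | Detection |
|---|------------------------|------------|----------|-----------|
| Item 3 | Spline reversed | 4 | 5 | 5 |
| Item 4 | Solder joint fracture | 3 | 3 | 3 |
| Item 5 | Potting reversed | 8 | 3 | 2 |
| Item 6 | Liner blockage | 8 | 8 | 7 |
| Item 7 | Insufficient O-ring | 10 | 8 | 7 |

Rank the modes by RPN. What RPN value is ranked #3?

100

RPN = Severity × Occurrence × Detection:
  Item 3: 5 × 4 × 5 = 100
  Item 4: 3 × 3 × 3 = 27
  Item 5: 3 × 8 × 2 = 48
  Item 6: 8 × 8 × 7 = 448
  Item 7: 8 × 10 × 7 = 560
Sorted descending: 560, 448, 100, 48, 27.
The third-highest RPN is 100 (Item 3).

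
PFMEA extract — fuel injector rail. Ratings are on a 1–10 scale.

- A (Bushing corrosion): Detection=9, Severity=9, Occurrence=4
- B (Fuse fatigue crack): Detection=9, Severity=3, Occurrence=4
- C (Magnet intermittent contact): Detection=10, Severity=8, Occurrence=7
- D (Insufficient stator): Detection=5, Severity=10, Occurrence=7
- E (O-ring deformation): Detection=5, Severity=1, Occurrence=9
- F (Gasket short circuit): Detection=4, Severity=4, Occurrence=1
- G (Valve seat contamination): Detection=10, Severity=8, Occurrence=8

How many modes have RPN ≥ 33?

6

RPN = Severity × Occurrence × Detection:
  A: 9 × 4 × 9 = 324
  B: 3 × 4 × 9 = 108
  C: 8 × 7 × 10 = 560
  D: 10 × 7 × 5 = 350
  E: 1 × 9 × 5 = 45
  F: 4 × 1 × 4 = 16
  G: 8 × 8 × 10 = 640
Modes with RPN ≥ 33: A (324), B (108), C (560), D (350), E (45), G (640) → 6.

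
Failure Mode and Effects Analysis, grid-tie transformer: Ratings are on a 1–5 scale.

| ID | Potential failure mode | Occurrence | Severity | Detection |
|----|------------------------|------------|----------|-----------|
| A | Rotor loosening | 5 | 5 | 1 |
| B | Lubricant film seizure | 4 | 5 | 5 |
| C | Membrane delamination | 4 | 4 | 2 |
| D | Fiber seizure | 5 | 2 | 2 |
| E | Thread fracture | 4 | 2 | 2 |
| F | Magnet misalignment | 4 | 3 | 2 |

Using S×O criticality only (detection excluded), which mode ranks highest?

Criticality = Severity × Occurrence:
  A: 5 × 5 = 25
  B: 5 × 4 = 20
  C: 4 × 4 = 16
  D: 2 × 5 = 10
  E: 2 × 4 = 8
  F: 3 × 4 = 12
Highest criticality is 25 → A.

A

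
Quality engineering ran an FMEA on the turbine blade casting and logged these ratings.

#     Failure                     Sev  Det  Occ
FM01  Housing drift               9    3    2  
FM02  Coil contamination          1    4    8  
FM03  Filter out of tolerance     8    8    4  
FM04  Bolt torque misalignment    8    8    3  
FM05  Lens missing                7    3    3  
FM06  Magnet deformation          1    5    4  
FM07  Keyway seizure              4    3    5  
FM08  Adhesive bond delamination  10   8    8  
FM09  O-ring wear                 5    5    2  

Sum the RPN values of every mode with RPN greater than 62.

1151

RPN = Severity × Occurrence × Detection:
  FM01: 9 × 2 × 3 = 54
  FM02: 1 × 8 × 4 = 32
  FM03: 8 × 4 × 8 = 256
  FM04: 8 × 3 × 8 = 192
  FM05: 7 × 3 × 3 = 63
  FM06: 1 × 4 × 5 = 20
  FM07: 4 × 5 × 3 = 60
  FM08: 10 × 8 × 8 = 640
  FM09: 5 × 2 × 5 = 50
RPN > 62: FM03 (256), FM04 (192), FM05 (63), FM08 (640).
Sum: 256 + 192 + 63 + 640 = 1151.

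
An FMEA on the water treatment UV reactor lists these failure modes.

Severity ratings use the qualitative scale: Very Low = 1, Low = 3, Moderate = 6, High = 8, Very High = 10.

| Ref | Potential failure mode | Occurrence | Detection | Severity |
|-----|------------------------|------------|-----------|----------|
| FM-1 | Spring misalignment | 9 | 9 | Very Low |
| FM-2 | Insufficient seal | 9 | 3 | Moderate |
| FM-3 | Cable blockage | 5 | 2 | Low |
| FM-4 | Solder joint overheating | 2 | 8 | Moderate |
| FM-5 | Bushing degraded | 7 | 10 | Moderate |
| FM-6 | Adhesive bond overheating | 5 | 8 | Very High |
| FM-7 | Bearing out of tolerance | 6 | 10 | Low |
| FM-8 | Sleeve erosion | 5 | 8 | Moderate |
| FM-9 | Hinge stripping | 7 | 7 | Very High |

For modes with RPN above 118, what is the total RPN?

RPN = Severity × Occurrence × Detection:
  FM-1: 1 × 9 × 9 = 81
  FM-2: 6 × 9 × 3 = 162
  FM-3: 3 × 5 × 2 = 30
  FM-4: 6 × 2 × 8 = 96
  FM-5: 6 × 7 × 10 = 420
  FM-6: 10 × 5 × 8 = 400
  FM-7: 3 × 6 × 10 = 180
  FM-8: 6 × 5 × 8 = 240
  FM-9: 10 × 7 × 7 = 490
RPN > 118: FM-2 (162), FM-5 (420), FM-6 (400), FM-7 (180), FM-8 (240), FM-9 (490).
Sum: 162 + 420 + 400 + 180 + 240 + 490 = 1892.

1892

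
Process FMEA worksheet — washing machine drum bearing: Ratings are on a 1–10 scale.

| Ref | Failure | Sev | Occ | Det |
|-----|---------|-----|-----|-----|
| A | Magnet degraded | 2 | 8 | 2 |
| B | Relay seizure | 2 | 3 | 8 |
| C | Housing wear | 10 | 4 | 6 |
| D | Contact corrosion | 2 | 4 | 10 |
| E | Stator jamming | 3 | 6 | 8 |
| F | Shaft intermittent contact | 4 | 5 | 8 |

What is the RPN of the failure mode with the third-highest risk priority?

144

RPN = Severity × Occurrence × Detection:
  A: 2 × 8 × 2 = 32
  B: 2 × 3 × 8 = 48
  C: 10 × 4 × 6 = 240
  D: 2 × 4 × 10 = 80
  E: 3 × 6 × 8 = 144
  F: 4 × 5 × 8 = 160
Sorted descending: 240, 160, 144, 80, 48, 32.
The third-highest RPN is 144 (E).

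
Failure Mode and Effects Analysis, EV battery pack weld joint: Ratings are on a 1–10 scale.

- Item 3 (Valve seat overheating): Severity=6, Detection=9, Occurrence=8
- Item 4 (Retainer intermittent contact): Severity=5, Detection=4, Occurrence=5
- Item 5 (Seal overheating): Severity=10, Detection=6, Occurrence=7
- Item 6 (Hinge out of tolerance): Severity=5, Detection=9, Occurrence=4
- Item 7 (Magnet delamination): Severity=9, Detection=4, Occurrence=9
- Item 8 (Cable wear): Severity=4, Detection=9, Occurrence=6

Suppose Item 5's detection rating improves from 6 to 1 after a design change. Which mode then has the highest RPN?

RPN = Severity × Occurrence × Detection:
  Item 3: 6 × 8 × 9 = 432
  Item 4: 5 × 5 × 4 = 100
  Item 5: 10 × 7 × 6 = 420
  Item 6: 5 × 4 × 9 = 180
  Item 7: 9 × 9 × 4 = 324
  Item 8: 4 × 6 × 9 = 216
After action: Item 5 → 10 × 7 × 1 = 70.
Revised RPNs: Item 3=432, Item 7=324, Item 8=216, Item 6=180, Item 4=100, Item 5=70.
Highest is now Item 3 (432).

Item 3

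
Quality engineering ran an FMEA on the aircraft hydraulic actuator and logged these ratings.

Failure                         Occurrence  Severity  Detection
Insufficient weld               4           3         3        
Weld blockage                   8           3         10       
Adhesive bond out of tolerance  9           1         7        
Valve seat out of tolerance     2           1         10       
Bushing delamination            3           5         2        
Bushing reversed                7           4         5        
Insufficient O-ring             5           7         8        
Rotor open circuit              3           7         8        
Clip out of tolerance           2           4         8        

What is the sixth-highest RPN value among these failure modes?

RPN = Severity × Occurrence × Detection:
  Insufficient weld: 3 × 4 × 3 = 36
  Weld blockage: 3 × 8 × 10 = 240
  Adhesive bond out of tolerance: 1 × 9 × 7 = 63
  Valve seat out of tolerance: 1 × 2 × 10 = 20
  Bushing delamination: 5 × 3 × 2 = 30
  Bushing reversed: 4 × 7 × 5 = 140
  Insufficient O-ring: 7 × 5 × 8 = 280
  Rotor open circuit: 7 × 3 × 8 = 168
  Clip out of tolerance: 4 × 2 × 8 = 64
Sorted descending: 280, 240, 168, 140, 64, 63, 36, 30, 20.
The sixth-highest RPN is 63 (Adhesive bond out of tolerance).

63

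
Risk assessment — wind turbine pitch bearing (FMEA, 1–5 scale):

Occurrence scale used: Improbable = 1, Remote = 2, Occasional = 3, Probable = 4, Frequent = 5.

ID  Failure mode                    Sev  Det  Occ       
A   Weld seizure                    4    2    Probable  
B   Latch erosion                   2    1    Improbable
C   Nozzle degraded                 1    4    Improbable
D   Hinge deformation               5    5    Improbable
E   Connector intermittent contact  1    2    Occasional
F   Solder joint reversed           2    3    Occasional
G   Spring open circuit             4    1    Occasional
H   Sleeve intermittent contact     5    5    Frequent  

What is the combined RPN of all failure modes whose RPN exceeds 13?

RPN = Severity × Occurrence × Detection:
  A: 4 × 4 × 2 = 32
  B: 2 × 1 × 1 = 2
  C: 1 × 1 × 4 = 4
  D: 5 × 1 × 5 = 25
  E: 1 × 3 × 2 = 6
  F: 2 × 3 × 3 = 18
  G: 4 × 3 × 1 = 12
  H: 5 × 5 × 5 = 125
RPN > 13: A (32), D (25), F (18), H (125).
Sum: 32 + 25 + 18 + 125 = 200.

200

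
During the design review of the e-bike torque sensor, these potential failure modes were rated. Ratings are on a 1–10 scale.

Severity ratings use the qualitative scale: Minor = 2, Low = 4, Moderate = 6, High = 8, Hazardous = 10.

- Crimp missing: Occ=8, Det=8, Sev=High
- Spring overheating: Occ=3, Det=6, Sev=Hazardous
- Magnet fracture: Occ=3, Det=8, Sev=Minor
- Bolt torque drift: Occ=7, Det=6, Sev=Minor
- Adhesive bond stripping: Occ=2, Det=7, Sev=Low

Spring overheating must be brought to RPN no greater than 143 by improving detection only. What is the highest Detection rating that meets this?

Spring overheating: S=10, O=3, D=6 → current RPN = 180.
Fixed product = 30. Need 30 × D ≤ 143, so D ≤ 143/30 = 4.77.
Maximum integer Detection rating = 4 (gives RPN 120; D=5 would give 150 > 143).

4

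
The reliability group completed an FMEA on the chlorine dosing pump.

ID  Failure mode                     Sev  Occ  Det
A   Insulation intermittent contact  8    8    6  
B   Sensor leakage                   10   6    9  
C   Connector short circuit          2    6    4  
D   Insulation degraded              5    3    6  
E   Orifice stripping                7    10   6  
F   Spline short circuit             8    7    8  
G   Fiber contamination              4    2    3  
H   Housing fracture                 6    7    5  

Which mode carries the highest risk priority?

B

RPN = Severity × Occurrence × Detection:
  A: 8 × 8 × 6 = 384
  B: 10 × 6 × 9 = 540
  C: 2 × 6 × 4 = 48
  D: 5 × 3 × 6 = 90
  E: 7 × 10 × 6 = 420
  F: 8 × 7 × 8 = 448
  G: 4 × 2 × 3 = 24
  H: 6 × 7 × 5 = 210
Highest RPN is 540 → B.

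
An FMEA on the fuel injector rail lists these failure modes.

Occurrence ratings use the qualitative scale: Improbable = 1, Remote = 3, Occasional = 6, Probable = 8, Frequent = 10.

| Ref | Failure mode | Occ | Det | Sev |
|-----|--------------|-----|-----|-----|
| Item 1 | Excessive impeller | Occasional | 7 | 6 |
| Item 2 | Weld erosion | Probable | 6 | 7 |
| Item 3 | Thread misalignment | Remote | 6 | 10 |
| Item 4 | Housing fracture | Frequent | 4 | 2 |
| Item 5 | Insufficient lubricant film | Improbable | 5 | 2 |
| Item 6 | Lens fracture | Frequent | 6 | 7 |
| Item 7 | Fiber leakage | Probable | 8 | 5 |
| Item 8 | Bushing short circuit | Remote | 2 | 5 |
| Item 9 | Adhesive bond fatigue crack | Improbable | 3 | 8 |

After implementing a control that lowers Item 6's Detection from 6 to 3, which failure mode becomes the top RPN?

Item 2

RPN = Severity × Occurrence × Detection:
  Item 1: 6 × 6 × 7 = 252
  Item 2: 7 × 8 × 6 = 336
  Item 3: 10 × 3 × 6 = 180
  Item 4: 2 × 10 × 4 = 80
  Item 5: 2 × 1 × 5 = 10
  Item 6: 7 × 10 × 6 = 420
  Item 7: 5 × 8 × 8 = 320
  Item 8: 5 × 3 × 2 = 30
  Item 9: 8 × 1 × 3 = 24
After action: Item 6 → 7 × 10 × 3 = 210.
Revised RPNs: Item 2=336, Item 7=320, Item 1=252, Item 6=210, Item 3=180, Item 4=80, Item 8=30, Item 9=24, Item 5=10.
Highest is now Item 2 (336).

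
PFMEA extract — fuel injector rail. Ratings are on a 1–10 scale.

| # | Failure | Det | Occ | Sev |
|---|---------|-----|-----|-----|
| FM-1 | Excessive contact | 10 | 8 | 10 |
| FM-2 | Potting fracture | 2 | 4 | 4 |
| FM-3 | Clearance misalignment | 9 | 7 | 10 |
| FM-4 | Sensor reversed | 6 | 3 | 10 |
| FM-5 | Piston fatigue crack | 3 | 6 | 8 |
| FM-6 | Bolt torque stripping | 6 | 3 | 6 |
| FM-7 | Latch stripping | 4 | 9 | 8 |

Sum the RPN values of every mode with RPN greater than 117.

2042

RPN = Severity × Occurrence × Detection:
  FM-1: 10 × 8 × 10 = 800
  FM-2: 4 × 4 × 2 = 32
  FM-3: 10 × 7 × 9 = 630
  FM-4: 10 × 3 × 6 = 180
  FM-5: 8 × 6 × 3 = 144
  FM-6: 6 × 3 × 6 = 108
  FM-7: 8 × 9 × 4 = 288
RPN > 117: FM-1 (800), FM-3 (630), FM-4 (180), FM-5 (144), FM-7 (288).
Sum: 800 + 630 + 180 + 144 + 288 = 2042.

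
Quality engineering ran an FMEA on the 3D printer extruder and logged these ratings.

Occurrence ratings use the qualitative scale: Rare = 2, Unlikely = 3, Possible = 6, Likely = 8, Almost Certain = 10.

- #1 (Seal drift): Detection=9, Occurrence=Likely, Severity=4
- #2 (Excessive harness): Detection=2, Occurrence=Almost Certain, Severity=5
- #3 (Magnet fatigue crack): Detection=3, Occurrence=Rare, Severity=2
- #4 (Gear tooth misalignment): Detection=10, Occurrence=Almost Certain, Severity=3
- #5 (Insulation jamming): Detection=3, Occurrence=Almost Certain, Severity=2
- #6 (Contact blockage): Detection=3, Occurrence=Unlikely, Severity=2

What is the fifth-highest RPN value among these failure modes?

18

RPN = Severity × Occurrence × Detection:
  #1: 4 × 8 × 9 = 288
  #2: 5 × 10 × 2 = 100
  #3: 2 × 2 × 3 = 12
  #4: 3 × 10 × 10 = 300
  #5: 2 × 10 × 3 = 60
  #6: 2 × 3 × 3 = 18
Sorted descending: 300, 288, 100, 60, 18, 12.
The fifth-highest RPN is 18 (#6).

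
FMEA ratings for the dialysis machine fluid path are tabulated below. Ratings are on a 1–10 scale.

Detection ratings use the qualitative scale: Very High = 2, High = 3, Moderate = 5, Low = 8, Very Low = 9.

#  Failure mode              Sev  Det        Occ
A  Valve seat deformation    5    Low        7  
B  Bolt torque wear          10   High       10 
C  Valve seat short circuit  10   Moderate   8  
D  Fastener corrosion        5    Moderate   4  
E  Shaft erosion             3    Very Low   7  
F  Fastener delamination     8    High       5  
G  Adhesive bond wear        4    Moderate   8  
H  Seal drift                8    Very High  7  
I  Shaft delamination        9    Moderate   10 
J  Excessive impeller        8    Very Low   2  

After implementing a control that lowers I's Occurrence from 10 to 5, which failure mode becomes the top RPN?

RPN = Severity × Occurrence × Detection:
  A: 5 × 7 × 8 = 280
  B: 10 × 10 × 3 = 300
  C: 10 × 8 × 5 = 400
  D: 5 × 4 × 5 = 100
  E: 3 × 7 × 9 = 189
  F: 8 × 5 × 3 = 120
  G: 4 × 8 × 5 = 160
  H: 8 × 7 × 2 = 112
  I: 9 × 10 × 5 = 450
  J: 8 × 2 × 9 = 144
After action: I → 9 × 5 × 5 = 225.
Revised RPNs: C=400, B=300, A=280, I=225, E=189, G=160, J=144, F=120, H=112, D=100.
Highest is now C (400).

C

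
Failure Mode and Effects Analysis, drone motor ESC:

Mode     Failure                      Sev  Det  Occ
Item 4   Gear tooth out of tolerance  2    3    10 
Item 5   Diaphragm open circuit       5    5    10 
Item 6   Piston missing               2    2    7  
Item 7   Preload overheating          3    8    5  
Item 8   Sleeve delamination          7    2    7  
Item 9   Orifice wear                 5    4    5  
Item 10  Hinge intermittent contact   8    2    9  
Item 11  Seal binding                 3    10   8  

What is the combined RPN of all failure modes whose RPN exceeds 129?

634

RPN = Severity × Occurrence × Detection:
  Item 4: 2 × 10 × 3 = 60
  Item 5: 5 × 10 × 5 = 250
  Item 6: 2 × 7 × 2 = 28
  Item 7: 3 × 5 × 8 = 120
  Item 8: 7 × 7 × 2 = 98
  Item 9: 5 × 5 × 4 = 100
  Item 10: 8 × 9 × 2 = 144
  Item 11: 3 × 8 × 10 = 240
RPN > 129: Item 5 (250), Item 10 (144), Item 11 (240).
Sum: 250 + 144 + 240 = 634.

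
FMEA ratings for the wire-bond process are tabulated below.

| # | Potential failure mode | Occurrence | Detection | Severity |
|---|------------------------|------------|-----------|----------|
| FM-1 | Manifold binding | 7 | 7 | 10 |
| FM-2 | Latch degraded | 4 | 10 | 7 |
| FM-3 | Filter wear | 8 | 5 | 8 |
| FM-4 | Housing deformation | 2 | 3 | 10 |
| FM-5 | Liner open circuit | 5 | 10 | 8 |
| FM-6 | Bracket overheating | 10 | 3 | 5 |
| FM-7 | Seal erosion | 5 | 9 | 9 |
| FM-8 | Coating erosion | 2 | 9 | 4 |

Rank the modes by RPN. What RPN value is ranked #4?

RPN = Severity × Occurrence × Detection:
  FM-1: 10 × 7 × 7 = 490
  FM-2: 7 × 4 × 10 = 280
  FM-3: 8 × 8 × 5 = 320
  FM-4: 10 × 2 × 3 = 60
  FM-5: 8 × 5 × 10 = 400
  FM-6: 5 × 10 × 3 = 150
  FM-7: 9 × 5 × 9 = 405
  FM-8: 4 × 2 × 9 = 72
Sorted descending: 490, 405, 400, 320, 280, 150, 72, 60.
The fourth-highest RPN is 320 (FM-3).

320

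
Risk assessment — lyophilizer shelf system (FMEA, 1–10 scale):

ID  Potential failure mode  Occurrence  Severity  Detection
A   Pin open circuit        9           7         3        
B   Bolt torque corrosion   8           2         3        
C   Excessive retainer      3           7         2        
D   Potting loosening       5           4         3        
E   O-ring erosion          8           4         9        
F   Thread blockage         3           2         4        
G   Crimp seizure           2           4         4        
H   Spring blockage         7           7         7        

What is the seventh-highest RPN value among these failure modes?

RPN = Severity × Occurrence × Detection:
  A: 7 × 9 × 3 = 189
  B: 2 × 8 × 3 = 48
  C: 7 × 3 × 2 = 42
  D: 4 × 5 × 3 = 60
  E: 4 × 8 × 9 = 288
  F: 2 × 3 × 4 = 24
  G: 4 × 2 × 4 = 32
  H: 7 × 7 × 7 = 343
Sorted descending: 343, 288, 189, 60, 48, 42, 32, 24.
The seventh-highest RPN is 32 (G).

32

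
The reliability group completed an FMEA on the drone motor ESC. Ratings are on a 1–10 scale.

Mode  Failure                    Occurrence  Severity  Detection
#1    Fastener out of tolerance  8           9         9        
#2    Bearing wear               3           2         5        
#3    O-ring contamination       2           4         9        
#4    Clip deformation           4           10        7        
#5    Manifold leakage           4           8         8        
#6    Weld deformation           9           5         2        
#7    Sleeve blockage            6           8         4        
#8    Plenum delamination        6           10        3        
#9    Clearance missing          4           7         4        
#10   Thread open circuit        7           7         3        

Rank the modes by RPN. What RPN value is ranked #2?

RPN = Severity × Occurrence × Detection:
  #1: 9 × 8 × 9 = 648
  #2: 2 × 3 × 5 = 30
  #3: 4 × 2 × 9 = 72
  #4: 10 × 4 × 7 = 280
  #5: 8 × 4 × 8 = 256
  #6: 5 × 9 × 2 = 90
  #7: 8 × 6 × 4 = 192
  #8: 10 × 6 × 3 = 180
  #9: 7 × 4 × 4 = 112
  #10: 7 × 7 × 3 = 147
Sorted descending: 648, 280, 256, 192, 180, 147, 112, 90, 72, 30.
The second-highest RPN is 280 (#4).

280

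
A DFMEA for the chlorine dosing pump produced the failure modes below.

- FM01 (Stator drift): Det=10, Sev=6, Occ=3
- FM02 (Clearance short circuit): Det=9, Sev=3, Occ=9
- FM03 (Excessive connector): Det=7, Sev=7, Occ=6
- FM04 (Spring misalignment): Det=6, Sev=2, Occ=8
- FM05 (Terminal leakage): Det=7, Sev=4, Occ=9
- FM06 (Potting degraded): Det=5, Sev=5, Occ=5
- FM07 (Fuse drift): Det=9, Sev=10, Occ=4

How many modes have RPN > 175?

RPN = Severity × Occurrence × Detection:
  FM01: 6 × 3 × 10 = 180
  FM02: 3 × 9 × 9 = 243
  FM03: 7 × 6 × 7 = 294
  FM04: 2 × 8 × 6 = 96
  FM05: 4 × 9 × 7 = 252
  FM06: 5 × 5 × 5 = 125
  FM07: 10 × 4 × 9 = 360
Modes with RPN > 175: FM01 (180), FM02 (243), FM03 (294), FM05 (252), FM07 (360) → 5.

5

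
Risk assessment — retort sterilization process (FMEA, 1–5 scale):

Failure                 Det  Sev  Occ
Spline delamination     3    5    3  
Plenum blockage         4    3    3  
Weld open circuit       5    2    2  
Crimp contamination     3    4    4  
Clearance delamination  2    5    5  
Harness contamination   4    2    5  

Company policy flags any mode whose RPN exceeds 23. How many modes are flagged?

RPN = Severity × Occurrence × Detection:
  Spline delamination: 5 × 3 × 3 = 45
  Plenum blockage: 3 × 3 × 4 = 36
  Weld open circuit: 2 × 2 × 5 = 20
  Crimp contamination: 4 × 4 × 3 = 48
  Clearance delamination: 5 × 5 × 2 = 50
  Harness contamination: 2 × 5 × 4 = 40
Modes with RPN > 23: Spline delamination (45), Plenum blockage (36), Crimp contamination (48), Clearance delamination (50), Harness contamination (40) → 5.

5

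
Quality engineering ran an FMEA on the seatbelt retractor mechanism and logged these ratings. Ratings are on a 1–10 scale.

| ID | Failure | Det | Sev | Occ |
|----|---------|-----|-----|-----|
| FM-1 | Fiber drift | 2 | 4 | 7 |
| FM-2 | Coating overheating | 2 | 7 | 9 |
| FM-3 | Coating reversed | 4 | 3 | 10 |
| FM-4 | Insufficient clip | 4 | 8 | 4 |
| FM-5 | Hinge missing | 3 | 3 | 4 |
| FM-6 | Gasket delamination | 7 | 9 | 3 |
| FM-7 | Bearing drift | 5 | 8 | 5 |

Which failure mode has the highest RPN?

FM-7

RPN = Severity × Occurrence × Detection:
  FM-1: 4 × 7 × 2 = 56
  FM-2: 7 × 9 × 2 = 126
  FM-3: 3 × 10 × 4 = 120
  FM-4: 8 × 4 × 4 = 128
  FM-5: 3 × 4 × 3 = 36
  FM-6: 9 × 3 × 7 = 189
  FM-7: 8 × 5 × 5 = 200
Highest RPN is 200 → FM-7.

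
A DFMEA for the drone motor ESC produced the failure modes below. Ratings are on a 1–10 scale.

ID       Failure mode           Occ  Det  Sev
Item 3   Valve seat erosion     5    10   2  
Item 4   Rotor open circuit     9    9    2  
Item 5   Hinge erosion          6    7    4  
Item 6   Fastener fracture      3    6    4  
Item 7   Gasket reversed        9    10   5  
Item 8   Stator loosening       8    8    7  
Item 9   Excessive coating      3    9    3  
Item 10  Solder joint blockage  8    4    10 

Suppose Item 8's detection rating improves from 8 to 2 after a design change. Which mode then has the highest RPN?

RPN = Severity × Occurrence × Detection:
  Item 3: 2 × 5 × 10 = 100
  Item 4: 2 × 9 × 9 = 162
  Item 5: 4 × 6 × 7 = 168
  Item 6: 4 × 3 × 6 = 72
  Item 7: 5 × 9 × 10 = 450
  Item 8: 7 × 8 × 8 = 448
  Item 9: 3 × 3 × 9 = 81
  Item 10: 10 × 8 × 4 = 320
After action: Item 8 → 7 × 8 × 2 = 112.
Revised RPNs: Item 7=450, Item 10=320, Item 5=168, Item 4=162, Item 8=112, Item 3=100, Item 9=81, Item 6=72.
Highest is now Item 7 (450).

Item 7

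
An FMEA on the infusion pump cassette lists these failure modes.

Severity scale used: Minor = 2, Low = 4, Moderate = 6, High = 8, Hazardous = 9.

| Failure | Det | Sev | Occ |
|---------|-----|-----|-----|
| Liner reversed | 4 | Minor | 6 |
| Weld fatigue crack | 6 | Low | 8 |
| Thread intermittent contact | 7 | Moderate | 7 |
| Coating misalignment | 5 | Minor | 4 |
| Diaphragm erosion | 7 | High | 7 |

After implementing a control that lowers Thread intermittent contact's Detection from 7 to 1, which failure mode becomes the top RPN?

RPN = Severity × Occurrence × Detection:
  Liner reversed: 2 × 6 × 4 = 48
  Weld fatigue crack: 4 × 8 × 6 = 192
  Thread intermittent contact: 6 × 7 × 7 = 294
  Coating misalignment: 2 × 4 × 5 = 40
  Diaphragm erosion: 8 × 7 × 7 = 392
After action: Thread intermittent contact → 6 × 7 × 1 = 42.
Revised RPNs: Diaphragm erosion=392, Weld fatigue crack=192, Liner reversed=48, Thread intermittent contact=42, Coating misalignment=40.
Highest is now Diaphragm erosion (392).

Diaphragm erosion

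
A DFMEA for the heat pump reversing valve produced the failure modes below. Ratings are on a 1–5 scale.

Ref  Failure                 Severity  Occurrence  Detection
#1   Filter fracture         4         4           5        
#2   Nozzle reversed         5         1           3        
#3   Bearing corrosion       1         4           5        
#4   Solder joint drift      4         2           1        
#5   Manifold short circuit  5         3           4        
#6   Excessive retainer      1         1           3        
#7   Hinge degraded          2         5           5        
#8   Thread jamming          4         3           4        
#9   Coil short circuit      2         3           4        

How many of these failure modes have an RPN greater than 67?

RPN = Severity × Occurrence × Detection:
  #1: 4 × 4 × 5 = 80
  #2: 5 × 1 × 3 = 15
  #3: 1 × 4 × 5 = 20
  #4: 4 × 2 × 1 = 8
  #5: 5 × 3 × 4 = 60
  #6: 1 × 1 × 3 = 3
  #7: 2 × 5 × 5 = 50
  #8: 4 × 3 × 4 = 48
  #9: 2 × 3 × 4 = 24
Modes with RPN > 67: #1 (80) → 1.

1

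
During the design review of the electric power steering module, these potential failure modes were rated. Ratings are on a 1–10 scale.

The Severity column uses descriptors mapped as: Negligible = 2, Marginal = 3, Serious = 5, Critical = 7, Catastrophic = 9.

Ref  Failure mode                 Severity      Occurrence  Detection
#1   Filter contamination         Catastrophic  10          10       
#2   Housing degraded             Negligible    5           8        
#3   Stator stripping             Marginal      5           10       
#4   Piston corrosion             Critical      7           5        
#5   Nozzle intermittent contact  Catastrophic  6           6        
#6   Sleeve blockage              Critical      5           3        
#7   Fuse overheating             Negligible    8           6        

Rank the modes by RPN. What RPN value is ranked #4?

RPN = Severity × Occurrence × Detection:
  #1: 9 × 10 × 10 = 900
  #2: 2 × 5 × 8 = 80
  #3: 3 × 5 × 10 = 150
  #4: 7 × 7 × 5 = 245
  #5: 9 × 6 × 6 = 324
  #6: 7 × 5 × 3 = 105
  #7: 2 × 8 × 6 = 96
Sorted descending: 900, 324, 245, 150, 105, 96, 80.
The fourth-highest RPN is 150 (#3).

150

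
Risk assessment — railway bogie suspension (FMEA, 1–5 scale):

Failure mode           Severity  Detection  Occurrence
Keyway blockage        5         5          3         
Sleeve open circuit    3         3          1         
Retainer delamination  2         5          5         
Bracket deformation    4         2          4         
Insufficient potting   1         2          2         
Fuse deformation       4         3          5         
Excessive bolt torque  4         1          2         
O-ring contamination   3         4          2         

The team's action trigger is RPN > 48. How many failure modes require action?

3

RPN = Severity × Occurrence × Detection:
  Keyway blockage: 5 × 3 × 5 = 75
  Sleeve open circuit: 3 × 1 × 3 = 9
  Retainer delamination: 2 × 5 × 5 = 50
  Bracket deformation: 4 × 4 × 2 = 32
  Insufficient potting: 1 × 2 × 2 = 4
  Fuse deformation: 4 × 5 × 3 = 60
  Excessive bolt torque: 4 × 2 × 1 = 8
  O-ring contamination: 3 × 2 × 4 = 24
Modes with RPN > 48: Keyway blockage (75), Retainer delamination (50), Fuse deformation (60) → 3.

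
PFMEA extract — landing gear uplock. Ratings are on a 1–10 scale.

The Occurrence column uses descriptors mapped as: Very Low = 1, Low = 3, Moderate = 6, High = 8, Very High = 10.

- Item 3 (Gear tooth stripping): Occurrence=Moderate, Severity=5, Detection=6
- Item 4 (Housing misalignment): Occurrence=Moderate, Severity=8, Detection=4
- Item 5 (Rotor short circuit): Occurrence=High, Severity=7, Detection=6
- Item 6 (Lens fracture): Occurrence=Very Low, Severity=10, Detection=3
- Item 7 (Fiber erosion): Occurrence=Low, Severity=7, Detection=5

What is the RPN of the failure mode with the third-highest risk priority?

180

RPN = Severity × Occurrence × Detection:
  Item 3: 5 × 6 × 6 = 180
  Item 4: 8 × 6 × 4 = 192
  Item 5: 7 × 8 × 6 = 336
  Item 6: 10 × 1 × 3 = 30
  Item 7: 7 × 3 × 5 = 105
Sorted descending: 336, 192, 180, 105, 30.
The third-highest RPN is 180 (Item 3).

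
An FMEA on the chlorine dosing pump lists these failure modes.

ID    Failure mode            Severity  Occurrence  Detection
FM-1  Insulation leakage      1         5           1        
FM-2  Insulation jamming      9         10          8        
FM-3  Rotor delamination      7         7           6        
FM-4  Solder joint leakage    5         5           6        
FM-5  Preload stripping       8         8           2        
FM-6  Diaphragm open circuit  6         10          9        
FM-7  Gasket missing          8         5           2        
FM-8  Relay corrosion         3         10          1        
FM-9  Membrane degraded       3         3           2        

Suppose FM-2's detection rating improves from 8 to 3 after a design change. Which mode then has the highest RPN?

RPN = Severity × Occurrence × Detection:
  FM-1: 1 × 5 × 1 = 5
  FM-2: 9 × 10 × 8 = 720
  FM-3: 7 × 7 × 6 = 294
  FM-4: 5 × 5 × 6 = 150
  FM-5: 8 × 8 × 2 = 128
  FM-6: 6 × 10 × 9 = 540
  FM-7: 8 × 5 × 2 = 80
  FM-8: 3 × 10 × 1 = 30
  FM-9: 3 × 3 × 2 = 18
After action: FM-2 → 9 × 10 × 3 = 270.
Revised RPNs: FM-6=540, FM-3=294, FM-2=270, FM-4=150, FM-5=128, FM-7=80, FM-8=30, FM-9=18, FM-1=5.
Highest is now FM-6 (540).

FM-6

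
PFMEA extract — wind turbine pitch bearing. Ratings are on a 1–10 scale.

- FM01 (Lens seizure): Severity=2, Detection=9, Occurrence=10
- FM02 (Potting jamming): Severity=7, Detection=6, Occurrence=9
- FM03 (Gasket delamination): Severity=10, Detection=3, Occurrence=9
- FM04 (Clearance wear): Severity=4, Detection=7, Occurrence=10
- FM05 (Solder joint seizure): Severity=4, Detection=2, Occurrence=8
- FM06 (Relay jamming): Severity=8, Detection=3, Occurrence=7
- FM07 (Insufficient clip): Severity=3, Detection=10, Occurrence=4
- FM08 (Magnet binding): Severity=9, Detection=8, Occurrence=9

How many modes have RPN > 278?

3

RPN = Severity × Occurrence × Detection:
  FM01: 2 × 10 × 9 = 180
  FM02: 7 × 9 × 6 = 378
  FM03: 10 × 9 × 3 = 270
  FM04: 4 × 10 × 7 = 280
  FM05: 4 × 8 × 2 = 64
  FM06: 8 × 7 × 3 = 168
  FM07: 3 × 4 × 10 = 120
  FM08: 9 × 9 × 8 = 648
Modes with RPN > 278: FM02 (378), FM04 (280), FM08 (648) → 3.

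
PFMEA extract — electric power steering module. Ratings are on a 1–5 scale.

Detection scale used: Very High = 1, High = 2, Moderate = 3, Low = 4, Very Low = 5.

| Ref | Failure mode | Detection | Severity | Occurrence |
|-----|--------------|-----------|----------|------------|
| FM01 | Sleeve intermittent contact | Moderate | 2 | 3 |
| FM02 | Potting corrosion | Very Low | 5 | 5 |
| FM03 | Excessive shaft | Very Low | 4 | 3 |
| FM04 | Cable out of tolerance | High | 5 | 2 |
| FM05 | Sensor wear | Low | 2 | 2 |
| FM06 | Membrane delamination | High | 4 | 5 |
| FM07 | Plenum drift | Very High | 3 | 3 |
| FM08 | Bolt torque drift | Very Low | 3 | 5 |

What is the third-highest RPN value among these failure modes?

60

RPN = Severity × Occurrence × Detection:
  FM01: 2 × 3 × 3 = 18
  FM02: 5 × 5 × 5 = 125
  FM03: 4 × 3 × 5 = 60
  FM04: 5 × 2 × 2 = 20
  FM05: 2 × 2 × 4 = 16
  FM06: 4 × 5 × 2 = 40
  FM07: 3 × 3 × 1 = 9
  FM08: 3 × 5 × 5 = 75
Sorted descending: 125, 75, 60, 40, 20, 18, 16, 9.
The third-highest RPN is 60 (FM03).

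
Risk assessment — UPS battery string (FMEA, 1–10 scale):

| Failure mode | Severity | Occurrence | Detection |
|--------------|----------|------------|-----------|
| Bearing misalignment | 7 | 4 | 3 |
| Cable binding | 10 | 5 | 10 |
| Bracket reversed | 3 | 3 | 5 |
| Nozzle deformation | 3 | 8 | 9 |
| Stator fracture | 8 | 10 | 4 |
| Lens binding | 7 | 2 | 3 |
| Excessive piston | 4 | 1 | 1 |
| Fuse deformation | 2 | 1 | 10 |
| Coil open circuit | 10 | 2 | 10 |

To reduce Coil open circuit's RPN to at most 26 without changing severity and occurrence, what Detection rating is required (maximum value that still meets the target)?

Coil open circuit: S=10, O=2, D=10 → current RPN = 200.
Fixed product = 20. Need 20 × D ≤ 26, so D ≤ 26/20 = 1.30.
Maximum integer Detection rating = 1 (gives RPN 20; D=2 would give 40 > 26).

1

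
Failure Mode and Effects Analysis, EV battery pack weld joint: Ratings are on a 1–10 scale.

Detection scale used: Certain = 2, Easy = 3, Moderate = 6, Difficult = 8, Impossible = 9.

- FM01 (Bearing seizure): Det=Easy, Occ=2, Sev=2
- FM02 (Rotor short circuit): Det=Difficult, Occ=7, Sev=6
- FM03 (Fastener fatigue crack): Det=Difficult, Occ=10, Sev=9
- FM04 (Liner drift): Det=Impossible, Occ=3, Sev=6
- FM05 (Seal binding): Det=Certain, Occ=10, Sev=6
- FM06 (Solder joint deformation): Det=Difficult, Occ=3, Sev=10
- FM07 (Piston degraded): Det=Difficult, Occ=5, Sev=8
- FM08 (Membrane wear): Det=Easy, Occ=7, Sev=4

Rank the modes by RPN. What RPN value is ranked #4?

RPN = Severity × Occurrence × Detection:
  FM01: 2 × 2 × 3 = 12
  FM02: 6 × 7 × 8 = 336
  FM03: 9 × 10 × 8 = 720
  FM04: 6 × 3 × 9 = 162
  FM05: 6 × 10 × 2 = 120
  FM06: 10 × 3 × 8 = 240
  FM07: 8 × 5 × 8 = 320
  FM08: 4 × 7 × 3 = 84
Sorted descending: 720, 336, 320, 240, 162, 120, 84, 12.
The fourth-highest RPN is 240 (FM06).

240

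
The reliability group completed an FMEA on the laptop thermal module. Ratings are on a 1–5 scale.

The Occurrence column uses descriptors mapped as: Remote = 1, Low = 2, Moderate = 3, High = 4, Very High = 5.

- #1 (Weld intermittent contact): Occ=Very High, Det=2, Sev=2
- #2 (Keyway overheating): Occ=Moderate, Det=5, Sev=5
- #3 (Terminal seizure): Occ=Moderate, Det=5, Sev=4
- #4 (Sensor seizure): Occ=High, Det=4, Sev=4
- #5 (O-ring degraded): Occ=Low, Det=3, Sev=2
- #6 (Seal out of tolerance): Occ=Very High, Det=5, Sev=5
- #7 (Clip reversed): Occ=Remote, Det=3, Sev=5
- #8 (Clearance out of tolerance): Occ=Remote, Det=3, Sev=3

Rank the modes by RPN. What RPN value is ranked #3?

64

RPN = Severity × Occurrence × Detection:
  #1: 2 × 5 × 2 = 20
  #2: 5 × 3 × 5 = 75
  #3: 4 × 3 × 5 = 60
  #4: 4 × 4 × 4 = 64
  #5: 2 × 2 × 3 = 12
  #6: 5 × 5 × 5 = 125
  #7: 5 × 1 × 3 = 15
  #8: 3 × 1 × 3 = 9
Sorted descending: 125, 75, 64, 60, 20, 15, 12, 9.
The third-highest RPN is 64 (#4).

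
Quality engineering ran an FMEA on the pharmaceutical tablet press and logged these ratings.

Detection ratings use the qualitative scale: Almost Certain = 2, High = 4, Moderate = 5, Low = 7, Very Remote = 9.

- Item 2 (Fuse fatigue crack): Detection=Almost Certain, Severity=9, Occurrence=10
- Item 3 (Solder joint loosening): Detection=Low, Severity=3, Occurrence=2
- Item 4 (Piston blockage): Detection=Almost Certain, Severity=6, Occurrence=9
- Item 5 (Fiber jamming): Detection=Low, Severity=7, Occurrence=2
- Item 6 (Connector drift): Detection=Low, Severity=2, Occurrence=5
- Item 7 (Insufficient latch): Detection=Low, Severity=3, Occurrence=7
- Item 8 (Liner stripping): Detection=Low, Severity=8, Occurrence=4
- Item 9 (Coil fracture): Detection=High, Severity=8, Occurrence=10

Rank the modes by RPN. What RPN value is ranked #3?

RPN = Severity × Occurrence × Detection:
  Item 2: 9 × 10 × 2 = 180
  Item 3: 3 × 2 × 7 = 42
  Item 4: 6 × 9 × 2 = 108
  Item 5: 7 × 2 × 7 = 98
  Item 6: 2 × 5 × 7 = 70
  Item 7: 3 × 7 × 7 = 147
  Item 8: 8 × 4 × 7 = 224
  Item 9: 8 × 10 × 4 = 320
Sorted descending: 320, 224, 180, 147, 108, 98, 70, 42.
The third-highest RPN is 180 (Item 2).

180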